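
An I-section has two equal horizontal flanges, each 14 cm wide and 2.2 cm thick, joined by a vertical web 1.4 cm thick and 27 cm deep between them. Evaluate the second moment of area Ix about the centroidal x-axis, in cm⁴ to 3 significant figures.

Ix ≈ 1.55 × 10⁴ cm⁴

Treat the section as a set of non-overlapping primitives; coordinates are from the bounding-box lower-left.
Bottom flange: 14 × 2.2, A = 30.8 cm², y = 1.1 cm, Ī = 12.423 cm⁴.
Web: 1.4 × 27, A = 37.8 cm², y = 15.7 cm, Ī = 2296.4 cm⁴.
Top flange: 14 × 2.2, A = 30.8 cm², y = 30.3 cm, Ī = 12.423 cm⁴.
By symmetry the centroid is at mid-height, ȳ = 15.7 cm.
Transfer each piece to the centroidal x-axis using Ī + A·d² with d = y − 15.7:
  bottom flange: d = -14.6 cm → contributes +6577.8 cm⁴
  web: d = 0 cm → contributes +2296.4 cm⁴
  top flange: d = 14.6 cm → contributes +6577.8 cm⁴
Total I = 15 452 cm⁴.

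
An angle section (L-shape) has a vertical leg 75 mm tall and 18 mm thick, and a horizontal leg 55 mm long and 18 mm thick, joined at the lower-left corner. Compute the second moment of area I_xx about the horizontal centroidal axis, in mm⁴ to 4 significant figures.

Treat the section as a set of non-overlapping primitives; coordinates are from the bounding-box lower-left.
Vertical leg: 18 × 75, A = 1 350 mm², y = 37.5 mm, Ī = 632 813 mm⁴.
Horizontal leg (remainder): 37 × 18, A = 666 mm², y = 9 mm, Ī = 17 982 mm⁴.
Centroid: ȳ = ΣA·y / ΣA = 28.0848 mm.
Transfer each piece to the horizontal centroidal axis using Ī + A·d² with d = y − 28.0848:
  vertical leg: d = 9.41518 mm → contributes +752 484 mm⁴
  horizontal leg (remainder): d = -19.0848 mm → contributes +260 559 mm⁴
Total I = 1 013 043 mm⁴.

I_xx ≈ 1.013 × 10⁶ mm⁴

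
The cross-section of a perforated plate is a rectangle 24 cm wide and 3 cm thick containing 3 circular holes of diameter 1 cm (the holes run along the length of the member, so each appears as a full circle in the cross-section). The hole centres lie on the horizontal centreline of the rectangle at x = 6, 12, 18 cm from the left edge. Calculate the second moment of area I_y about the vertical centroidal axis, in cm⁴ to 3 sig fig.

I_y ≈ 3400 cm⁴

Break the section into simple shapes (no overlaps), measuring from the bottom-left corner of the bounding box.
Plate: 24 × 3, A = 72 cm², x = 12 cm, Ī = 3 456 cm⁴.
Hole 1 (subtracted): ⌀1, A = 0.7854 cm², x = 6 cm, Ī = 0.049087 cm⁴.
Hole 2 (subtracted): ⌀1, A = 0.7854 cm², x = 12 cm, Ī = 0.049087 cm⁴.
Hole 3 (subtracted): ⌀1, A = 0.7854 cm², x = 18 cm, Ī = 0.049087 cm⁴.
By symmetry the centroid is at mid-width, x̄ = 12 cm.
Transfer each piece to the vertical centroidal axis using Ī + A·d² with d = x − 12:
  plate: d = 0 cm → contributes +3 456 cm⁴
  hole 1: d = -6 cm → contributes −28.323 cm⁴
  hole 2: d = 0 cm → contributes −0.049087 cm⁴
  hole 3: d = 6 cm → contributes −28.323 cm⁴
Total I = 3399.3 cm⁴.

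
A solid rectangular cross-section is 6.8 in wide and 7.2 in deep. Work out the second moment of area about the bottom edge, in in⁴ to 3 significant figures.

The section: 6.8 × 7.2, A = 48.96 in², y = 3.6 in, Ī = 211.51 in⁴.
Transfer it to the bottom edge using Ī + A·d² with d = y − 0:
  the section: d = 3.6 in → contributes +846.03 in⁴
Total I = 846.03 in⁴.

I_base ≈ 846 in⁴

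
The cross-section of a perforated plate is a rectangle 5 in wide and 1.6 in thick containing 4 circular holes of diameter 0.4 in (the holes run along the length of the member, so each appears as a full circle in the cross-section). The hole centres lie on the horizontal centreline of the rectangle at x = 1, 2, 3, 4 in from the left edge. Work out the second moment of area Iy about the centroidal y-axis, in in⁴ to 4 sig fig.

Iy ≈ 16.03 in⁴

Break the section into simple shapes (no overlaps), measuring from the bottom-left corner of the bounding box.
Plate: 5 × 1.6, A = 8 in², x = 2.5 in, Ī = 16.6667 in⁴.
Hole 1 (subtracted): ⌀0.4, A = 0.125664 in², x = 1 in, Ī = 0.00125664 in⁴.
Hole 2 (subtracted): ⌀0.4, A = 0.125664 in², x = 2 in, Ī = 0.00125664 in⁴.
Hole 3 (subtracted): ⌀0.4, A = 0.125664 in², x = 3 in, Ī = 0.00125664 in⁴.
Hole 4 (subtracted): ⌀0.4, A = 0.125664 in², x = 4 in, Ī = 0.00125664 in⁴.
By symmetry the centroid is at mid-width, x̄ = 2.5 in.
Transfer each piece to the centroidal y-axis using Ī + A·d² with d = x − 2.5:
  plate: d = 0 in → contributes +16.6667 in⁴
  hole 1: d = -1.5 in → contributes −0.284 in⁴
  hole 2: d = -0.5 in → contributes −0.0326726 in⁴
  hole 3: d = 0.5 in → contributes −0.0326726 in⁴
  hole 4: d = 1.5 in → contributes −0.284 in⁴
Total I = 16.0333 in⁴.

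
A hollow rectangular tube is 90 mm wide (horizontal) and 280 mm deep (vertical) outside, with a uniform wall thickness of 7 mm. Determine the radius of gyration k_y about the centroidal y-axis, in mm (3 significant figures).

k_y ≈ 38.2 mm

Treat the section as a set of non-overlapping primitives; coordinates are from the bounding-box lower-left.
Outer rectangle: 90 × 280, A = 25 200 mm², x = 45 mm, Ī = 17 010 000 mm⁴.
Inner void (subtracted): 76 × 266, A = 20 216 mm², x = 45 mm, Ī = 9 730 635 mm⁴.
By symmetry the centroid is at mid-width, x̄ = 45 mm.
All pieces are centred on the centroidal y-axis, so I = ΣĪ (holes subtracted) = 7 279 365 mm⁴.
Radius of gyration: k = √(I/A) = √(7 279 365 / 4 984) = 38.217 mm.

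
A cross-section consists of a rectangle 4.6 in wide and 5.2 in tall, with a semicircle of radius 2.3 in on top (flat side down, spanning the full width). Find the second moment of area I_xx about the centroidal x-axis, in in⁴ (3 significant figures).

Decompose the section into non-overlapping parts with the origin at the bottom-left of its bounding rectangle.
Rectangular body: 4.6 × 5.2, A = 23.92 in², y = 2.6 in, Ī = 53.9 in⁴.
Semicircular cap: semicircle r = 2.3, A = 8.3095 in², y = 6.1762 in, Ī = 3.0714 in⁴.
Centroid: ȳ = ΣA·y / ΣA = 3.522 in.
Transfer each piece to the centroidal x-axis using Ī + A·d² with d = y − 3.522:
  rectangular body: d = -0.92201 in → contributes +74.234 in⁴
  semicircular cap: d = 2.6541 in → contributes +61.607 in⁴
Total I = 135.84 in⁴.

I_xx ≈ 136 in⁴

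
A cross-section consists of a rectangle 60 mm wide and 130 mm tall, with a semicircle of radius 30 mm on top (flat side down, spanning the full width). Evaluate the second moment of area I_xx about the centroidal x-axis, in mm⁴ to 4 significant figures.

Break the section into simple shapes (no overlaps), measuring from the bottom-left corner of the bounding box.
Rectangular body: 60 × 130, A = 7 800 mm², y = 65 mm, Ī = 10 985 000 mm⁴.
Semicircular cap: semicircle r = 30, A = 1413.72 mm², y = 142.732 mm, Ī = 88903.1 mm⁴.
Centroid: ȳ = ΣA·y / ΣA = 76.927 mm.
Transfer each piece to the centroidal x-axis using Ī + A·d² with d = y − 76.927:
  rectangular body: d = -11.927 mm → contributes +12 094 568 mm⁴
  semicircular cap: d = 65.8054 mm → contributes +6 210 800 mm⁴
Total I = 18 305 367 mm⁴.

I_xx ≈ 1.831 × 10⁷ mm⁴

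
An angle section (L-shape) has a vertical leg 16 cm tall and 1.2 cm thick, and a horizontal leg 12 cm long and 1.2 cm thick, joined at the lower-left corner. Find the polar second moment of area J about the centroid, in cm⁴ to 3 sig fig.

Split into non-overlapping primitives; take the origin at the lower-left of the bounding box.
Vertical leg: 1.2 × 16, A = 19.2 cm², y = 8 cm, Ī = 409.6 cm⁴.
Horizontal leg (remainder): 10.8 × 1.2, A = 12.96 cm², y = 0.6 cm, Ī = 1.5552 cm⁴.
Centroid: ȳ = ΣA·y / ΣA = 5.0179 cm.
Transfer each piece to the centroidal x-axis using Ī + A·d² with d = y − 5.0179:
  vertical leg: d = 2.9821 cm → contributes +580.34 cm⁴
  horizontal leg (remainder): d = -4.4179 cm → contributes +254.51 cm⁴
Total I = 834.85 cm⁴.
For the y-axis: x̄ = 3.0179 cm.
Repeating about the centroidal y-axis gives I_y = 406.82 cm⁴.
Polar second moment: J = I_x + I_y = 1241.7 cm⁴.

J ≈ 1240 cm⁴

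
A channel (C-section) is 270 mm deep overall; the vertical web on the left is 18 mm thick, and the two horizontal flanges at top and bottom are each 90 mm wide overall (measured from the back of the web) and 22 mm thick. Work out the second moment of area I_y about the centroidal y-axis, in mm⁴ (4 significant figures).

I_y ≈ 5.383 × 10⁶ mm⁴

Split into non-overlapping primitives; take the origin at the lower-left of the bounding box.
Web: 18 × 270, A = 4 860 mm², x = 9 mm, Ī = 131 220 mm⁴.
Top flange (beyond web): 72 × 22, A = 1 584 mm², x = 54 mm, Ī = 684 288 mm⁴.
Bottom flange (beyond web): 72 × 22, A = 1 584 mm², x = 54 mm, Ī = 684 288 mm⁴.
Centroid: x̄ = ΣA·x / ΣA = 26.7578 mm.
Transfer each piece to the centroidal y-axis using Ī + A·d² with d = x − 26.7578:
  web: d = -17.7578 mm → contributes +1 663 778 mm⁴
  top flange (beyond web): d = 27.2422 mm → contributes +1 859 830 mm⁴
  bottom flange (beyond web): d = 27.2422 mm → contributes +1 859 830 mm⁴
Total I = 5 383 437 mm⁴.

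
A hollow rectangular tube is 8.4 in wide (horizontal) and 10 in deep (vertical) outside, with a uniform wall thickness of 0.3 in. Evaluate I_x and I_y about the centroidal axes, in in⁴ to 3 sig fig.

Split into non-overlapping primitives; take the origin at the lower-left of the bounding box.
Outer rectangle: 8.4 × 10, A = 84 in², y = 5 in, Ī = 700 in⁴.
Inner void (subtracted): 7.8 × 9.4, A = 73.32 in², y = 5 in, Ī = 539.88 in⁴.
By symmetry the centroid is at mid-height, ȳ = 5 in.
All pieces are centred on the centroidal x-axis, so I = ΣĪ (holes subtracted) = 160.12 in⁴.
Repeating about the centroidal y-axis gives I_y = 122.19 in⁴.

I_x ≈ 160 in⁴, I_y ≈ 122 in⁴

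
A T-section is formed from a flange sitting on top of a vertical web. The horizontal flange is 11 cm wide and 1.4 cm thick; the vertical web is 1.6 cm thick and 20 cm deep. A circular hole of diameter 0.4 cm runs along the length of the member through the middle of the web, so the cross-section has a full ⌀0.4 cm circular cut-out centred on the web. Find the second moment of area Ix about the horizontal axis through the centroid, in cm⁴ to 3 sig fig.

Ix ≈ 2260 cm⁴

Treat the section as a set of non-overlapping primitives; coordinates are from the bounding-box lower-left.
Flange: 11 × 1.4, A = 15.4 cm², y = 20.7 cm, Ī = 2.5153 cm⁴.
Web: 1.6 × 20, A = 32 cm², y = 10 cm, Ī = 1066.7 cm⁴.
Hole (subtracted): ⌀0.4, A = 0.12566 cm², y = 10 cm, Ī = 0.0012566 cm⁴.
Centroid: ȳ = ΣA·y / ΣA = 13.486 cm.
Transfer each piece to the horizontal axis through the centroid using Ī + A·d² with d = y − 13.486:
  flange: d = 7.2144 cm → contributes +804.05 cm⁴
  web: d = -3.4856 cm → contributes +1455.5 cm⁴
  hole: d = -3.4856 cm → contributes −1.528 cm⁴
Total I = 2 258 cm⁴.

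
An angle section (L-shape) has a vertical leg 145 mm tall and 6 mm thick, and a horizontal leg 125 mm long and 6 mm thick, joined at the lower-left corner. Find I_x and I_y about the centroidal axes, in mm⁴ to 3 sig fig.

I_x ≈ 3.42 × 10⁶ mm⁴, I_y ≈ 2.38 × 10⁶ mm⁴

Break the section into simple shapes (no overlaps), measuring from the bottom-left corner of the bounding box.
Vertical leg: 6 × 145, A = 870 mm², y = 72.5 mm, Ī = 1 524 313 mm⁴.
Horizontal leg (remainder): 119 × 6, A = 714 mm², y = 3 mm, Ī = 2 142 mm⁴.
Centroid: ȳ = ΣA·y / ΣA = 41.172 mm.
Transfer each piece to the centroidal x-axis using Ī + A·d² with d = y − 41.172:
  vertical leg: d = 31.328 mm → contributes +2 378 149 mm⁴
  horizontal leg (remainder): d = -38.172 mm → contributes +1 042 532 mm⁴
Total I = 3 420 681 mm⁴.
For the y-axis: x̄ = 31.172 mm.
Repeating about the centroidal y-axis gives I_y = 2 377 061 mm⁴.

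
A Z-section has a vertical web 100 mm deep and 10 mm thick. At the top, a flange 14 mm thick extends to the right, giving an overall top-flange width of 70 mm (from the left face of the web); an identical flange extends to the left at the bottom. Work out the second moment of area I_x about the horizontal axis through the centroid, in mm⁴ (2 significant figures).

Treat the section as a set of non-overlapping primitives; coordinates are from the bounding-box lower-left.
Web: 10 × 100, A = 1 000 mm², y = 50 mm, Ī = 833 333 mm⁴.
Top flange (beyond web): 60 × 14, A = 840 mm², y = 93 mm, Ī = 13 720 mm⁴.
Bottom flange (beyond web): 60 × 14, A = 840 mm², y = 7 mm, Ī = 13 720 mm⁴.
Centroid: ȳ = ΣA·y / ΣA = 50 mm.
Transfer each piece to the horizontal axis through the centroid using Ī + A·d² with d = y − 50:
  web: d = 0 mm → contributes +833 333 mm⁴
  top flange (beyond web): d = 43 mm → contributes +1 566 880 mm⁴
  bottom flange (beyond web): d = -43 mm → contributes +1 566 880 mm⁴
Total I = 3 967 093 mm⁴.

I_x ≈ 4.0 × 10⁶ mm⁴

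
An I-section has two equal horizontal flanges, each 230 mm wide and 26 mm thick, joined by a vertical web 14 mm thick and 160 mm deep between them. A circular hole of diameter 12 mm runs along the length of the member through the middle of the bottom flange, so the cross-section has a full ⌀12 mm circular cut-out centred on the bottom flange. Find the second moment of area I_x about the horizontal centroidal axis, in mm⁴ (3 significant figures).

Decompose the section into non-overlapping parts with the origin at the bottom-left of its bounding rectangle.
Bottom flange: 230 × 26, A = 5 980 mm², y = 13 mm, Ī = 336 873 mm⁴.
Web: 14 × 160, A = 2 240 mm², y = 106 mm, Ī = 4 778 667 mm⁴.
Top flange: 230 × 26, A = 5 980 mm², y = 199 mm, Ī = 336 873 mm⁴.
Hole (subtracted): ⌀12, A = 113.1 mm², y = 13 mm, Ī = 1017.9 mm⁴.
Centroid: ȳ = ΣA·y / ΣA = 106.75 mm.
Transfer each piece to the horizontal centroidal axis using Ī + A·d² with d = y − 106.75:
  bottom flange: d = -93.747 mm → contributes +52 891 716 mm⁴
  web: d = -0.74665 mm → contributes +4 779 915 mm⁴
  top flange: d = 92.253 mm → contributes +51 230 738 mm⁴
  hole: d = -93.747 mm → contributes −994 966 mm⁴
Total I = 107 907 403 mm⁴.

I_x ≈ 1.08 × 10⁸ mm⁴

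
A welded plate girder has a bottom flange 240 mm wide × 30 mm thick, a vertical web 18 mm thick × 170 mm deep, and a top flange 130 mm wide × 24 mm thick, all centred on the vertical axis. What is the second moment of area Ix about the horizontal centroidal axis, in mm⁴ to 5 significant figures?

Ix ≈ 9.6397 × 10⁷ mm⁴

Split into non-overlapping primitives; take the origin at the lower-left of the bounding box.
Bottom plate: 240 × 30, A = 7 200 mm², y = 15 mm, Ī = 540 000 mm⁴.
Web plate: 18 × 170, A = 3 060 mm², y = 115 mm, Ī = 7 369 500 mm⁴.
Top plate: 130 × 24, A = 3 120 mm², y = 212 mm, Ī = 149 760 mm⁴.
Centroid: ȳ = ΣA·y / ΣA = 83.80717 mm.
Transfer each piece to the horizontal centroidal axis using Ī + A·d² with d = y − 83.80717:
  bottom plate: d = -68.80717 mm → contributes +34 627 877 mm⁴
  web plate: d = 31.19283 mm → contributes +10 346 857 mm⁴
  top plate: d = 128.1928 mm → contributes +51 421 969 mm⁴
Total I = 96 396 703 mm⁴.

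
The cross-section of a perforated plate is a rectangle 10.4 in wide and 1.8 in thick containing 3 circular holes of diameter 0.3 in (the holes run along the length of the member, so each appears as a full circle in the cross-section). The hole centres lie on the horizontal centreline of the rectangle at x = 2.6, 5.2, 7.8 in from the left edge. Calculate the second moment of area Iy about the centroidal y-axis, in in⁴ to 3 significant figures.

Iy ≈ 168 in⁴

Treat the section as a set of non-overlapping primitives; coordinates are from the bounding-box lower-left.
Plate: 10.4 × 1.8, A = 18.72 in², x = 5.2 in, Ī = 168.73 in⁴.
Hole 1 (subtracted): ⌀0.3, A = 0.070686 in², x = 2.6 in, Ī = 0.00039761 in⁴.
Hole 2 (subtracted): ⌀0.3, A = 0.070686 in², x = 5.2 in, Ī = 0.00039761 in⁴.
Hole 3 (subtracted): ⌀0.3, A = 0.070686 in², x = 7.8 in, Ī = 0.00039761 in⁴.
By symmetry the centroid is at mid-width, x̄ = 5.2 in.
Transfer each piece to the centroidal y-axis using Ī + A·d² with d = x − 5.2:
  plate: d = 0 in → contributes +168.73 in⁴
  hole 1: d = -2.6 in → contributes −0.47823 in⁴
  hole 2: d = 0 in → contributes −0.00039761 in⁴
  hole 3: d = 2.6 in → contributes −0.47823 in⁴
Total I = 167.77 in⁴.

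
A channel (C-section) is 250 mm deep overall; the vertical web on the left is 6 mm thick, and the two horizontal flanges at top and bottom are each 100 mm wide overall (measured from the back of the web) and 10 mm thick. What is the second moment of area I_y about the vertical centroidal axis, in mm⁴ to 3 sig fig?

Split into non-overlapping primitives; take the origin at the lower-left of the bounding box.
Web: 6 × 250, A = 1 500 mm², x = 3 mm, Ī = 4 500 mm⁴.
Top flange (beyond web): 94 × 10, A = 940 mm², x = 53 mm, Ī = 692 153 mm⁴.
Bottom flange (beyond web): 94 × 10, A = 940 mm², x = 53 mm, Ī = 692 153 mm⁴.
Centroid: x̄ = ΣA·x / ΣA = 30.811 mm.
Transfer each piece to the vertical centroidal axis using Ī + A·d² with d = x − 30.811:
  web: d = -27.811 mm → contributes +1 164 648 mm⁴
  top flange (beyond web): d = 22.189 mm → contributes +1 154 979 mm⁴
  bottom flange (beyond web): d = 22.189 mm → contributes +1 154 979 mm⁴
Total I = 3 474 605 mm⁴.

I_y ≈ 3.47 × 10⁶ mm⁴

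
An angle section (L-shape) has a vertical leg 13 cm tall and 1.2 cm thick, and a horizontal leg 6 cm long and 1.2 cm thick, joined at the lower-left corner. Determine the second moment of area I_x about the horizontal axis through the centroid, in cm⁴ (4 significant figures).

I_x ≈ 366.8 cm⁴

Break the section into simple shapes (no overlaps), measuring from the bottom-left corner of the bounding box.
Vertical leg: 1.2 × 13, A = 15.6 cm², y = 6.5 cm, Ī = 219.7 cm⁴.
Horizontal leg (remainder): 4.8 × 1.2, A = 5.76 cm², y = 0.6 cm, Ī = 0.6912 cm⁴.
Centroid: ȳ = ΣA·y / ΣA = 4.90899 cm.
Transfer each piece to the horizontal axis through the centroid using Ī + A·d² with d = y − 4.90899:
  vertical leg: d = 1.59101 cm → contributes +259.189 cm⁴
  horizontal leg (remainder): d = -4.30899 cm → contributes +107.639 cm⁴
Total I = 366.828 cm⁴.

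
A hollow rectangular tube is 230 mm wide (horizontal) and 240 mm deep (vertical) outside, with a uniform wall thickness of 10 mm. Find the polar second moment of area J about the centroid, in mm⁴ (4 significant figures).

Decompose the section into non-overlapping parts with the origin at the bottom-left of its bounding rectangle.
Outer rectangle: 230 × 240, A = 55 200 mm², y = 120 mm, Ī = 264 960 000 mm⁴.
Inner void (subtracted): 210 × 220, A = 46 200 mm², y = 120 mm, Ī = 186 340 000 mm⁴.
By symmetry the centroid is at mid-height, ȳ = 120 mm.
All pieces are centred on the centroidal x-axis, so I = ΣĪ (holes subtracted) = 78 620 000 mm⁴.
Repeating about the centroidal y-axis gives I_y = 73 555 000 mm⁴.
Polar second moment: J = I_x + I_y = 152 175 000 mm⁴.

J ≈ 1.522 × 10⁸ mm⁴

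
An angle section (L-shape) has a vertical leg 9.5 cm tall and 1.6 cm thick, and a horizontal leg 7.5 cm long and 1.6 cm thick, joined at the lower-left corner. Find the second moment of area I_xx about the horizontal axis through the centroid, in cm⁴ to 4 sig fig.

Break the section into simple shapes (no overlaps), measuring from the bottom-left corner of the bounding box.
Vertical leg: 1.6 × 9.5, A = 15.2 cm², y = 4.75 cm, Ī = 114.317 cm⁴.
Horizontal leg (remainder): 5.9 × 1.6, A = 9.44 cm², y = 0.8 cm, Ī = 2.01387 cm⁴.
Centroid: ȳ = ΣA·y / ΣA = 3.23669 cm.
Transfer each piece to the horizontal axis through the centroid using Ī + A·d² with d = y − 3.23669:
  vertical leg: d = 1.51331 cm → contributes +149.126 cm⁴
  horizontal leg (remainder): d = -2.43669 cm → contributes +58.0634 cm⁴
Total I = 207.19 cm⁴.

I_xx ≈ 207.2 cm⁴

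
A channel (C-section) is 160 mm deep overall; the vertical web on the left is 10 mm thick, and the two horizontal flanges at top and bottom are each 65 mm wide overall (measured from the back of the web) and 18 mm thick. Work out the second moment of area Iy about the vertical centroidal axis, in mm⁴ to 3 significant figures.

Iy ≈ 1.45 × 10⁶ mm⁴

Split into non-overlapping primitives; take the origin at the lower-left of the bounding box.
Web: 10 × 160, A = 1 600 mm², x = 5 mm, Ī = 13 333 mm⁴.
Top flange (beyond web): 55 × 18, A = 990 mm², x = 37.5 mm, Ī = 249 563 mm⁴.
Bottom flange (beyond web): 55 × 18, A = 990 mm², x = 37.5 mm, Ī = 249 563 mm⁴.
Centroid: x̄ = ΣA·x / ΣA = 22.975 mm.
Transfer each piece to the vertical centroidal axis using Ī + A·d² with d = x − 22.975:
  web: d = -17.975 mm → contributes +530 286 mm⁴
  top flange (beyond web): d = 14.525 mm → contributes +458 432 mm⁴
  bottom flange (beyond web): d = 14.525 mm → contributes +458 432 mm⁴
Total I = 1 447 151 mm⁴.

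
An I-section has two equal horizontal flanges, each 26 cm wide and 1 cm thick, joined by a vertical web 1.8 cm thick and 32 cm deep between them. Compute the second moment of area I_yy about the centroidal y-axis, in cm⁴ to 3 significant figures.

Split into non-overlapping primitives; take the origin at the lower-left of the bounding box.
Bottom flange: 26 × 1, A = 26 cm², x = 13 cm, Ī = 1464.7 cm⁴.
Web: 1.8 × 32, A = 57.6 cm², x = 13 cm, Ī = 15.552 cm⁴.
Top flange: 26 × 1, A = 26 cm², x = 13 cm, Ī = 1464.7 cm⁴.
By symmetry the centroid is at mid-width, x̄ = 13 cm.
All pieces are centred on the centroidal y-axis, so I = ΣĪ = 2944.9 cm⁴.

I_yy ≈ 2940 cm⁴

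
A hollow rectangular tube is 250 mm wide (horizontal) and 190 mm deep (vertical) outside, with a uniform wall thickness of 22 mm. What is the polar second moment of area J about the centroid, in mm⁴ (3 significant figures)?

J ≈ 2.31 × 10⁸ mm⁴

Treat the section as a set of non-overlapping primitives; coordinates are from the bounding-box lower-left.
Outer rectangle: 250 × 190, A = 47 500 mm², y = 95 mm, Ī = 142 895 833 mm⁴.
Inner void (subtracted): 206 × 146, A = 30 076 mm², y = 95 mm, Ī = 53 425 001 mm⁴.
By symmetry the centroid is at mid-height, ȳ = 95 mm.
All pieces are centred on the centroidal x-axis, so I = ΣĪ (holes subtracted) = 89 470 832 mm⁴.
Repeating about the centroidal y-axis gives I_y = 141 037 072 mm⁴.
Polar second moment: J = I_x + I_y = 230 507 904 mm⁴.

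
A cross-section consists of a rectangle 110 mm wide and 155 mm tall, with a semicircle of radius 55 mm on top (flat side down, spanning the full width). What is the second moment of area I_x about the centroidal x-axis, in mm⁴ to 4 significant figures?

I_x ≈ 7.293 × 10⁷ mm⁴

Decompose the section into non-overlapping parts with the origin at the bottom-left of its bounding rectangle.
Rectangular body: 110 × 155, A = 17 050 mm², y = 77.5 mm, Ī = 34 135 521 mm⁴.
Semicircular cap: semicircle r = 55, A = 4751.66 mm², y = 178.343 mm, Ī = 1 004 345 mm⁴.
Centroid: ȳ = ΣA·y / ΣA = 99.4786 mm.
Transfer each piece to the centroidal x-axis using Ī + A·d² with d = y − 99.4786:
  rectangular body: d = -21.9786 mm → contributes +42 371 684 mm⁴
  semicircular cap: d = 78.8641 mm → contributes +30 557 516 mm⁴
Total I = 72 929 200 mm⁴.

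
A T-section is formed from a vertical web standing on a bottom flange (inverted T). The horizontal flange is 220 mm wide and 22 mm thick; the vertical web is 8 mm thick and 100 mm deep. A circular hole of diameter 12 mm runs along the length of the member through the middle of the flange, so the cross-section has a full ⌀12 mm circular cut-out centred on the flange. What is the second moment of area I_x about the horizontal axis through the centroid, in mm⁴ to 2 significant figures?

I_x ≈ 3.4 × 10⁶ mm⁴

Break the section into simple shapes (no overlaps), measuring from the bottom-left corner of the bounding box.
Flange: 220 × 22, A = 4 840 mm², y = 11 mm, Ī = 195 213 mm⁴.
Web: 8 × 100, A = 800 mm², y = 72 mm, Ī = 666 667 mm⁴.
Hole (subtracted): ⌀12, A = 113.1 mm², y = 11 mm, Ī = 1 018 mm⁴.
Centroid: ȳ = ΣA·y / ΣA = 19.83 mm.
Transfer each piece to the horizontal axis through the centroid using Ī + A·d² with d = y − 19.83:
  flange: d = -8.83 mm → contributes +572 543 mm⁴
  web: d = 52.17 mm → contributes +2 844 072 mm⁴
  hole: d = -8.83 mm → contributes −9 835 mm⁴
Total I = 3 406 781 mm⁴.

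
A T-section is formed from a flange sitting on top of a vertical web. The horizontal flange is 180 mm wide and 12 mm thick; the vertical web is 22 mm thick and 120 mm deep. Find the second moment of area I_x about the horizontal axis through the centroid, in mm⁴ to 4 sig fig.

Treat the section as a set of non-overlapping primitives; coordinates are from the bounding-box lower-left.
Flange: 180 × 12, A = 2 160 mm², y = 126 mm, Ī = 25 920 mm⁴.
Web: 22 × 120, A = 2 640 mm², y = 60 mm, Ī = 3 168 000 mm⁴.
Centroid: ȳ = ΣA·y / ΣA = 89.7 mm.
Transfer each piece to the horizontal axis through the centroid using Ī + A·d² with d = y − 89.7:
  flange: d = 36.3 mm → contributes +2 872 130 mm⁴
  web: d = -29.7 mm → contributes +5 496 718 mm⁴
Total I = 8 368 848 mm⁴.

I_x ≈ 8.369 × 10⁶ mm⁴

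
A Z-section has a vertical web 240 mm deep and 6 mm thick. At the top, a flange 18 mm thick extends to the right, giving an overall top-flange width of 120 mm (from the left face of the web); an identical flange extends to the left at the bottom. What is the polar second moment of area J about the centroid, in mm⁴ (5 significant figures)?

Treat the section as a set of non-overlapping primitives; coordinates are from the bounding-box lower-left.
Web: 6 × 240, A = 1 440 mm², y = 120 mm, Ī = 6 912 000 mm⁴.
Top flange (beyond web): 114 × 18, A = 2 052 mm², y = 231 mm, Ī = 55 404 mm⁴.
Bottom flange (beyond web): 114 × 18, A = 2 052 mm², y = 9 mm, Ī = 55 404 mm⁴.
Centroid: ȳ = ΣA·y / ΣA = 120 mm.
Transfer each piece to the centroidal x-axis using Ī + A·d² with d = y − 120:
  web: d = 0 mm → contributes +6 912 000 mm⁴
  top flange (beyond web): d = 111 mm → contributes +25 338 096 mm⁴
  bottom flange (beyond web): d = -111 mm → contributes +25 338 096 mm⁴
Total I = 57 588 192 mm⁴.
For the y-axis: x̄ = 117 mm.
Repeating about the centroidal y-axis gives I_y = 19 223 352 mm⁴.
Polar second moment: J = I_x + I_y = 76 811 544 mm⁴.

J ≈ 7.6812 × 10⁷ mm⁴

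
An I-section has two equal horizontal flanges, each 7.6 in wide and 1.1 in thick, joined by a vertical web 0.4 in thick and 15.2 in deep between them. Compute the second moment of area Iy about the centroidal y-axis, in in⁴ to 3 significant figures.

Treat the section as a set of non-overlapping primitives; coordinates are from the bounding-box lower-left.
Bottom flange: 7.6 × 1.1, A = 8.36 in², x = 3.8 in, Ī = 40.239 in⁴.
Web: 0.4 × 15.2, A = 6.08 in², x = 3.8 in, Ī = 0.081067 in⁴.
Top flange: 7.6 × 1.1, A = 8.36 in², x = 3.8 in, Ī = 40.239 in⁴.
By symmetry the centroid is at mid-width, x̄ = 3.8 in.
All pieces are centred on the centroidal y-axis, so I = ΣĪ = 80.56 in⁴.

Iy ≈ 80.6 in⁴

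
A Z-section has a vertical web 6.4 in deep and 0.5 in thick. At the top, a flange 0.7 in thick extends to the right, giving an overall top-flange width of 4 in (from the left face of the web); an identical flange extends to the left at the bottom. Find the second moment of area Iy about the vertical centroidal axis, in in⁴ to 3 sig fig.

Split into non-overlapping primitives; take the origin at the lower-left of the bounding box.
Web: 0.5 × 6.4, A = 3.2 in², x = 3.75 in, Ī = 0.066667 in⁴.
Top flange (beyond web): 3.5 × 0.7, A = 2.45 in², x = 5.75 in, Ī = 2.501 in⁴.
Bottom flange (beyond web): 3.5 × 0.7, A = 2.45 in², x = 1.75 in, Ī = 2.501 in⁴.
Centroid: x̄ = ΣA·x / ΣA = 3.75 in.
Transfer each piece to the vertical centroidal axis using Ī + A·d² with d = x − 3.75:
  web: d = 0 in → contributes +0.066667 in⁴
  top flange (beyond web): d = 2 in → contributes +12.301 in⁴
  bottom flange (beyond web): d = -2 in → contributes +12.301 in⁴
Total I = 24.669 in⁴.

Iy ≈ 24.7 in⁴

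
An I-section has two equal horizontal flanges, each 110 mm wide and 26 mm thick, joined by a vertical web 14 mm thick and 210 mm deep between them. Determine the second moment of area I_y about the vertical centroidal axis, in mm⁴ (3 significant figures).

Decompose the section into non-overlapping parts with the origin at the bottom-left of its bounding rectangle.
Bottom flange: 110 × 26, A = 2 860 mm², x = 55 mm, Ī = 2 883 833 mm⁴.
Web: 14 × 210, A = 2 940 mm², x = 55 mm, Ī = 48 020 mm⁴.
Top flange: 110 × 26, A = 2 860 mm², x = 55 mm, Ī = 2 883 833 mm⁴.
By symmetry the centroid is at mid-width, x̄ = 55 mm.
All pieces are centred on the vertical centroidal axis, so I = ΣĪ = 5 815 687 mm⁴.

I_y ≈ 5.82 × 10⁶ mm⁴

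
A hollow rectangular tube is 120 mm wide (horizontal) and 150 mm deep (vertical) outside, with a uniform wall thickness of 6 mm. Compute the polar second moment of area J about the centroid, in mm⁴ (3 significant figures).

J ≈ 1.72 × 10⁷ mm⁴

Treat the section as a set of non-overlapping primitives; coordinates are from the bounding-box lower-left.
Outer rectangle: 120 × 150, A = 18 000 mm², y = 75 mm, Ī = 33 750 000 mm⁴.
Inner void (subtracted): 108 × 138, A = 14 904 mm², y = 75 mm, Ī = 23 652 648 mm⁴.
By symmetry the centroid is at mid-height, ȳ = 75 mm.
All pieces are centred on the centroidal x-axis, so I = ΣĪ (holes subtracted) = 10 097 352 mm⁴.
Repeating about the centroidal y-axis gives I_y = 7 113 312 mm⁴.
Polar second moment: J = I_x + I_y = 17 210 664 mm⁴.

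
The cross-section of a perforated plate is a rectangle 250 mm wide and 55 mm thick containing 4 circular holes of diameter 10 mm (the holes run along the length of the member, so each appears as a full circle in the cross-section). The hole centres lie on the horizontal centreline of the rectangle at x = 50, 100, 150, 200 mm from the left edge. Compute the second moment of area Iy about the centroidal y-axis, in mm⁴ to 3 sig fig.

Iy ≈ 7.06 × 10⁷ mm⁴

Decompose the section into non-overlapping parts with the origin at the bottom-left of its bounding rectangle.
Plate: 250 × 55, A = 13 750 mm², x = 125 mm, Ī = 71 614 583 mm⁴.
Hole 1 (subtracted): ⌀10, A = 78.54 mm², x = 50 mm, Ī = 490.87 mm⁴.
Hole 2 (subtracted): ⌀10, A = 78.54 mm², x = 100 mm, Ī = 490.87 mm⁴.
Hole 3 (subtracted): ⌀10, A = 78.54 mm², x = 150 mm, Ī = 490.87 mm⁴.
Hole 4 (subtracted): ⌀10, A = 78.54 mm², x = 200 mm, Ī = 490.87 mm⁴.
By symmetry the centroid is at mid-width, x̄ = 125 mm.
Transfer each piece to the centroidal y-axis using Ī + A·d² with d = x − 125:
  plate: d = 0 mm → contributes +71 614 583 mm⁴
  hole 1: d = -75 mm → contributes −442 277 mm⁴
  hole 2: d = -25 mm → contributes −49 578 mm⁴
  hole 3: d = 25 mm → contributes −49 578 mm⁴
  hole 4: d = 75 mm → contributes −442 277 mm⁴
Total I = 70 630 872 mm⁴.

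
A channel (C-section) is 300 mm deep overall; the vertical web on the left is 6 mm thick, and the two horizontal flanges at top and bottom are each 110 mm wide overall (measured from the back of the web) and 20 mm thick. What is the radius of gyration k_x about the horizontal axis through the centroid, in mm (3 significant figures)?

k_x ≈ 126 mm

Split into non-overlapping primitives; take the origin at the lower-left of the bounding box.
Web: 6 × 300, A = 1 800 mm², y = 150 mm, Ī = 13 500 000 mm⁴.
Top flange (beyond web): 104 × 20, A = 2 080 mm², y = 290 mm, Ī = 69 333 mm⁴.
Bottom flange (beyond web): 104 × 20, A = 2 080 mm², y = 10 mm, Ī = 69 333 mm⁴.
By symmetry the centroid is at mid-height, ȳ = 150 mm.
Transfer each piece to the horizontal axis through the centroid using Ī + A·d² with d = y − 150:
  web: d = 0 mm → contributes +13 500 000 mm⁴
  top flange (beyond web): d = 140 mm → contributes +40 837 333 mm⁴
  bottom flange (beyond web): d = -140 mm → contributes +40 837 333 mm⁴
Total I = 95 174 667 mm⁴.
Radius of gyration: k = √(I/A) = √(95 174 667 / 5 960) = 126.37 mm.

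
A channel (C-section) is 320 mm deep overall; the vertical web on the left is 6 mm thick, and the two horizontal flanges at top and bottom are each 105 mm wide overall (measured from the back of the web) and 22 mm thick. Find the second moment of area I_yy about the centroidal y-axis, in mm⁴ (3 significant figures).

Split into non-overlapping primitives; take the origin at the lower-left of the bounding box.
Web: 6 × 320, A = 1 920 mm², x = 3 mm, Ī = 5 760 mm⁴.
Top flange (beyond web): 99 × 22, A = 2 178 mm², x = 55.5 mm, Ī = 1 778 882 mm⁴.
Bottom flange (beyond web): 99 × 22, A = 2 178 mm², x = 55.5 mm, Ī = 1 778 882 mm⁴.
Centroid: x̄ = ΣA·x / ΣA = 39.439 mm.
Transfer each piece to the centroidal y-axis using Ī + A·d² with d = x − 39.439:
  web: d = -36.439 mm → contributes +2 555 111 mm⁴
  top flange (beyond web): d = 16.061 mm → contributes +2 340 722 mm⁴
  bottom flange (beyond web): d = 16.061 mm → contributes +2 340 722 mm⁴
Total I = 7 236 556 mm⁴.

I_yy ≈ 7.24 × 10⁶ mm⁴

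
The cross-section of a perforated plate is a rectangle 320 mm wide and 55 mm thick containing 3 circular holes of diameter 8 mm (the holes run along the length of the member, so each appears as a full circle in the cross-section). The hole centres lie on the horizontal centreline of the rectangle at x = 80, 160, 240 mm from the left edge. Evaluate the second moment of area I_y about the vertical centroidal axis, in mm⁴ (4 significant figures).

I_y ≈ 1.495 × 10⁸ mm⁴

Break the section into simple shapes (no overlaps), measuring from the bottom-left corner of the bounding box.
Plate: 320 × 55, A = 17 600 mm², x = 160 mm, Ī = 150 186 667 mm⁴.
Hole 1 (subtracted): ⌀8, A = 50.2655 mm², x = 80 mm, Ī = 201.062 mm⁴.
Hole 2 (subtracted): ⌀8, A = 50.2655 mm², x = 160 mm, Ī = 201.062 mm⁴.
Hole 3 (subtracted): ⌀8, A = 50.2655 mm², x = 240 mm, Ī = 201.062 mm⁴.
By symmetry the centroid is at mid-width, x̄ = 160 mm.
Transfer each piece to the vertical centroidal axis using Ī + A·d² with d = x − 160:
  plate: d = 0 mm → contributes +150 186 667 mm⁴
  hole 1: d = -80 mm → contributes −321 900 mm⁴
  hole 2: d = 0 mm → contributes −201.062 mm⁴
  hole 3: d = 80 mm → contributes −321 900 mm⁴
Total I = 149 542 665 mm⁴.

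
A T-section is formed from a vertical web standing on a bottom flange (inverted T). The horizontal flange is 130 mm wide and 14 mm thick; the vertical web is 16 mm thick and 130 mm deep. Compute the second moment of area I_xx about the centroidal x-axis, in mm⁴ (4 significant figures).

Break the section into simple shapes (no overlaps), measuring from the bottom-left corner of the bounding box.
Flange: 130 × 14, A = 1 820 mm², y = 7 mm, Ī = 29726.7 mm⁴.
Web: 16 × 130, A = 2 080 mm², y = 79 mm, Ī = 2 929 333 mm⁴.
Centroid: ȳ = ΣA·y / ΣA = 45.4 mm.
Transfer each piece to the centroidal x-axis using Ī + A·d² with d = y − 45.4:
  flange: d = -38.4 mm → contributes +2 713 426 mm⁴
  web: d = 33.6 mm → contributes +5 277 570 mm⁴
Total I = 7 990 996 mm⁴.

I_xx ≈ 7.991 × 10⁶ mm⁴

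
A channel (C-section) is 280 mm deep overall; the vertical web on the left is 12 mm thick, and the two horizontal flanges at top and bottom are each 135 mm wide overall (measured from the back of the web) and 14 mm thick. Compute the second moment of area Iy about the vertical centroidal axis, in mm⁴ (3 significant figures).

Decompose the section into non-overlapping parts with the origin at the bottom-left of its bounding rectangle.
Web: 12 × 280, A = 3 360 mm², x = 6 mm, Ī = 40 320 mm⁴.
Top flange (beyond web): 123 × 14, A = 1 722 mm², x = 73.5 mm, Ī = 2 171 012 mm⁴.
Bottom flange (beyond web): 123 × 14, A = 1 722 mm², x = 73.5 mm, Ī = 2 171 012 mm⁴.
Centroid: x̄ = ΣA·x / ΣA = 40.167 mm.
Transfer each piece to the vertical centroidal axis using Ī + A·d² with d = x − 40.167:
  web: d = -34.167 mm → contributes +3 962 653 mm⁴
  top flange (beyond web): d = 33.333 mm → contributes +4 084 345 mm⁴
  bottom flange (beyond web): d = 33.333 mm → contributes +4 084 345 mm⁴
Total I = 12 131 343 mm⁴.

Iy ≈ 1.21 × 10⁷ mm⁴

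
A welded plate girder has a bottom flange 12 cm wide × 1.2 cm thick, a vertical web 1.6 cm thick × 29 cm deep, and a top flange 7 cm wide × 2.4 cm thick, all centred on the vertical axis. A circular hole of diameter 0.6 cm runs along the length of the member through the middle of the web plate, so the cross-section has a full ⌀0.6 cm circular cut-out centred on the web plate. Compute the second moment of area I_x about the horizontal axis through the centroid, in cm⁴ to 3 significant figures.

I_x ≈ 1.07 × 10⁴ cm⁴

Treat the section as a set of non-overlapping primitives; coordinates are from the bounding-box lower-left.
Bottom plate: 12 × 1.2, A = 14.4 cm², y = 0.6 cm, Ī = 1.728 cm⁴.
Web plate: 1.6 × 29, A = 46.4 cm², y = 15.7 cm, Ī = 3251.9 cm⁴.
Top plate: 7 × 2.4, A = 16.8 cm², y = 31.4 cm, Ī = 8.064 cm⁴.
Hole (subtracted): ⌀0.6, A = 0.28274 cm², y = 15.7 cm, Ī = 0.0063617 cm⁴.
Centroid: ȳ = ΣA·y / ΣA = 16.299 cm.
Transfer each piece to the horizontal axis through the centroid using Ī + A·d² with d = y − 16.299:
  bottom plate: d = -15.699 cm → contributes +3550.8 cm⁴
  web plate: d = -0.59909 cm → contributes +3268.5 cm⁴
  top plate: d = 15.101 cm → contributes +3839.1 cm⁴
  hole: d = -0.59909 cm → contributes −0.10784 cm⁴
Total I = 10 658 cm⁴.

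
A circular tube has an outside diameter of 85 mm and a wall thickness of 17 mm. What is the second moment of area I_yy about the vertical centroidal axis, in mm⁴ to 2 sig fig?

I_yy ≈ 2.2 × 10⁶ mm⁴

Decompose the section into non-overlapping parts with the origin at the bottom-left of its bounding rectangle.
Outer circle: ⌀85, A = 5 675 mm², x = 42.5 mm, Ī = 2 562 392 mm⁴.
Bore (subtracted): ⌀51, A = 2 043 mm², x = 42.5 mm, Ī = 332 086 mm⁴.
By symmetry the centroid is at mid-width, x̄ = 42.5 mm.
All pieces are centred on the vertical centroidal axis, so I = ΣĪ (holes subtracted) = 2 230 306 mm⁴.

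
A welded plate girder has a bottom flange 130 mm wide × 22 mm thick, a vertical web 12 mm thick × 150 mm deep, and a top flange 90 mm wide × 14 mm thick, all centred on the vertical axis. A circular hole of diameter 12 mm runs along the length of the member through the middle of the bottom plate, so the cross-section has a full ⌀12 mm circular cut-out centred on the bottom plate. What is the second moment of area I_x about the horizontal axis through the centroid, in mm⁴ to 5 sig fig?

Treat the section as a set of non-overlapping primitives; coordinates are from the bounding-box lower-left.
Bottom plate: 130 × 22, A = 2 860 mm², y = 11 mm, Ī = 115353.3 mm⁴.
Web plate: 12 × 150, A = 1 800 mm², y = 97 mm, Ī = 3 375 000 mm⁴.
Top plate: 90 × 14, A = 1 260 mm², y = 179 mm, Ī = 20 580 mm⁴.
Hole (subtracted): ⌀12, A = 113.0973 mm², y = 11 mm, Ī = 1017.876 mm⁴.
Centroid: ȳ = ΣA·y / ΣA = 74.1111 mm.
Transfer each piece to the horizontal axis through the centroid using Ī + A·d² with d = y − 74.1111:
  bottom plate: d = -63.1111 mm → contributes +11 506 764 mm⁴
  web plate: d = 22.8889 mm → contributes +4 318 023 mm⁴
  top plate: d = 104.8889 mm → contributes +13 882 699 mm⁴
  hole: d = -63.1111 mm → contributes −451485.8 mm⁴
Total I = 29 256 000 mm⁴.

I_x ≈ 2.9256 × 10⁷ mm⁴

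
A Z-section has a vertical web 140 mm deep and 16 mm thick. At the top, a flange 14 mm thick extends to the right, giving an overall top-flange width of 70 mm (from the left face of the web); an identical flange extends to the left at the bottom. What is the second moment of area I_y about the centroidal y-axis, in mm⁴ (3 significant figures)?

I_y ≈ 2.27 × 10⁶ mm⁴

Decompose the section into non-overlapping parts with the origin at the bottom-left of its bounding rectangle.
Web: 16 × 140, A = 2 240 mm², x = 62 mm, Ī = 47 787 mm⁴.
Top flange (beyond web): 54 × 14, A = 756 mm², x = 97 mm, Ī = 183 708 mm⁴.
Bottom flange (beyond web): 54 × 14, A = 756 mm², x = 27 mm, Ī = 183 708 mm⁴.
Centroid: x̄ = ΣA·x / ΣA = 62 mm.
Transfer each piece to the centroidal y-axis using Ī + A·d² with d = x − 62:
  web: d = 0 mm → contributes +47 787 mm⁴
  top flange (beyond web): d = 35 mm → contributes +1 109 808 mm⁴
  bottom flange (beyond web): d = -35 mm → contributes +1 109 808 mm⁴
Total I = 2 267 403 mm⁴.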